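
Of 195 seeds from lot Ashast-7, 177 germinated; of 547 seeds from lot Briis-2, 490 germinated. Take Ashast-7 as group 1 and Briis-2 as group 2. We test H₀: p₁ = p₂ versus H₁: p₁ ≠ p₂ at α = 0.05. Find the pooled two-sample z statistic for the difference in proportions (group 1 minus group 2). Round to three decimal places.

p̂₁ = 177/195 = 0.90769, p̂₂ = 490/547 = 0.89580.
Pooled p̂ = (177+490)/(195+547) = 667/742 = 0.89892.
SE = √(0.0908614 × 0.00695636) = 0.02514.
z = (0.90769 − 0.89580)/0.02514 = 0.01189/0.02514 = 0.473.
Two-sided p-value ≈ 2·Φ(−0.473) = 0.6361. With α = 0.05, fail to reject H₀.

z = 0.473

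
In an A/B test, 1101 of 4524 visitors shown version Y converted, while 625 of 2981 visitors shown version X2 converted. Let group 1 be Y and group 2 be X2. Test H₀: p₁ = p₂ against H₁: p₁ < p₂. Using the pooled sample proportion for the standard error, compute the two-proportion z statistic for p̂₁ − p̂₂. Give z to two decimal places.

p̂₁ = 1101/4524 ≈ 0.2434, p̂₂ = 625/2981 ≈ 0.2097.
Pooled p̂ = (1101+625)/(4524+2981) = 1726/7505 = 0.2300.
SE = √(p̂(1−p̂)(1/n₁+1/n₂)) = √(0.2300·0.7700·0.000556501) = √(9.85504e-05) = 0.0099.
z = (0.2434 − 0.2097)/0.0099 = 0.0337/0.0099 = 3.40.

z = 3.40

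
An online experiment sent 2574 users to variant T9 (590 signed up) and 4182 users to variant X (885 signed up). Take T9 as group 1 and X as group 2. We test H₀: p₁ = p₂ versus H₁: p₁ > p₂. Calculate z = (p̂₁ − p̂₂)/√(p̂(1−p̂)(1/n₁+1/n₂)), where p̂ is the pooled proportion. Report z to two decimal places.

z = 1.70

p̂₁ = 590/2574 = 0.22922, p̂₂ = 885/4182 = 0.21162.
Pooled p̂ = (590+885)/(2574+4182) = 1475/6756 = 0.21832.
SE = √(0.170659 × 0.00062762) = 0.01035.
z = (0.22922 − 0.21162)/0.01035 = 0.01760/0.01035 = 1.70.
p-value = P(Z > 1.700) ≈ 0.0446.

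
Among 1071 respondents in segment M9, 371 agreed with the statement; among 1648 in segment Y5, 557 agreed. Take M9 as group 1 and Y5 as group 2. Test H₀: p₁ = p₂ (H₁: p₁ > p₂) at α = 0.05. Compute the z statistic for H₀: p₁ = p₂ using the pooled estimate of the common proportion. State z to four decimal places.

p̂₁ = 371/1071 = 0.346405, p̂₂ = 557/1648 = 0.337985.
Pooled p̂ = (371+557)/(1071+1648) = 928/2719 = 0.341302.
SE = √(p̂(1−p̂)(1/n₁+1/n₂)) = √(0.341302·0.658698·0.0015405) = √(0.000346328) = 0.018610.
z = (0.346405 − 0.337985)/0.018610 = 0.008420/0.018610 = 0.4524.
p-value = P(Z > 0.452) ≈ 0.3255. With α = 0.05, fail to reject H₀.

z = 0.4524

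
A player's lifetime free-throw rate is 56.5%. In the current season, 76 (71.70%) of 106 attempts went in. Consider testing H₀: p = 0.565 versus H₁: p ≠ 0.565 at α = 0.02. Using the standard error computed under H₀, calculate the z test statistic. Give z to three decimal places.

p̂ = 76/106 = 0.71698.
SE = √(p₀(1−p₀)/n) = √(0.24577/106) = 0.04815.
z = (0.71698 − 0.565)/0.04815 = 0.15198/0.04815 = 3.156.
Two-sided p-value ≈ 2·Φ(−3.156) = 0.0016; since p < α = 0.02, reject H₀.

z = 3.156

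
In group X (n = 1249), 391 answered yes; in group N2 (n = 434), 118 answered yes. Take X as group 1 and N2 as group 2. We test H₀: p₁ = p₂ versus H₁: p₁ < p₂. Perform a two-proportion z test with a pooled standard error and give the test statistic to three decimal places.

z = 1.608

p̂₁ = 391/1249 ≈ 0.31305, p̂₂ = 118/434 ≈ 0.27189.
Pooled p̂ = (391+118)/(1249+434) = 509/1683 = 0.30244.
SE = √(0.210969 × 0.00310479) = 0.02559.
z = (0.31305 − 0.27189)/0.02559 = 0.04116/0.02559 = 1.608.
p-value = P(Z < 1.608) ≈ 0.9461.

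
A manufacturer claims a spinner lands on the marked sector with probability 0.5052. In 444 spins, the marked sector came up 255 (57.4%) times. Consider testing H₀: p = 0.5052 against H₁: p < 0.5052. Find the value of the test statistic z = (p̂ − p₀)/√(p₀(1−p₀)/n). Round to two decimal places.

z = 2.91

p̂ = 255/444 ≈ 0.57432.
Under H₀, SE = √(0.5052·0.4948/444) = √(0.000563002) = 0.02373.
z = (0.57432 − 0.5052)/0.02373 = 0.06912/0.02373 = 2.91.
p-value = P(Z < 2.913) ≈ 0.9982.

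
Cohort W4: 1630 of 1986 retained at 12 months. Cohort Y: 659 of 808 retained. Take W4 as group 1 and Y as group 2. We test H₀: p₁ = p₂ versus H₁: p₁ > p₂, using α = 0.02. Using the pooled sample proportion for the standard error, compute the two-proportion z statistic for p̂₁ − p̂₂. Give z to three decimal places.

p̂₁ = 1630/1986 ≈ 0.82075, p̂₂ = 659/808 ≈ 0.81559.
Pooled p̂ = (1630+659)/(1986+808) = 2289/2794 = 0.81926.
SE = √(0.148076 × 0.00174115) = 0.01606.
z = (0.82075 − 0.81559)/0.01606 = 0.00516/0.01606 = 0.321.
p-value = P(Z > 0.321) ≈ 0.3742. With α = 0.02, fail to reject H₀.

z = 0.321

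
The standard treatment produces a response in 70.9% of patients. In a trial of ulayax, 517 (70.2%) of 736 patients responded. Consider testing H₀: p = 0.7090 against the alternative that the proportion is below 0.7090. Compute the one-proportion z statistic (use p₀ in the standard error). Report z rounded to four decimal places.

p̂ = 517/736 = 0.7024457.
Under H₀, SE = √(0.709·0.291/736) = √(0.000280325) = 0.0167429.
z = (0.7024457 − 0.709)/0.0167429 = -0.0065543/0.0167429 = -0.3915.
p-value = P(Z < -0.391) ≈ 0.3477.

z = -0.3915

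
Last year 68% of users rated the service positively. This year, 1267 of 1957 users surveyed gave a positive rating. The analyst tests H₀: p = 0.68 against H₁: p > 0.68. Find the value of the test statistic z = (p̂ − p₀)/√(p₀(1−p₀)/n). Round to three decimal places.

p̂ = 1267/1957 ≈ 0.647420.
Under H₀, SE = √(0.68·0.32/1957) = √(0.000111191) = 0.010545.
z = (0.647420 − 0.68)/0.010545 = -0.032580/0.010545 = -3.090.
p-value = P(Z > -3.090) ≈ 0.9990.

z = -3.090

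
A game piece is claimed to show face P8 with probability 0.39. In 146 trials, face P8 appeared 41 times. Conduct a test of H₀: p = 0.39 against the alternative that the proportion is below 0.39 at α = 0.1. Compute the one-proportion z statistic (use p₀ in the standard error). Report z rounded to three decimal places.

z = -2.705

p̂ = 41/146 ≈ 0.280822.
Under H₀, SE = √(0.39·0.61/146) = √(0.00162945) = 0.040366.
z = (0.280822 − 0.39)/0.040366 = -0.109178/0.040366 = -2.705.
p-value = P(Z < -2.705) ≈ 0.0034; since p < α = 0.1, reject H₀.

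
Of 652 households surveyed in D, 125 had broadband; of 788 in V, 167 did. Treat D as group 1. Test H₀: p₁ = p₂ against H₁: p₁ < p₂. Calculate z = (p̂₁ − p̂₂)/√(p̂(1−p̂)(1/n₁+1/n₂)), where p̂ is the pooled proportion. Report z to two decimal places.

p̂₁ = 125/652 ≈ 0.1917, p̂₂ = 167/788 ≈ 0.2119.
Pooled p̂ = (125+167)/(652+788) = 292/1440 = 0.2028.
SE = √(p̂(1−p̂)(1/n₁+1/n₂)) = √(0.2028·0.7972·0.00280278) = √(0.000453094) = 0.0213.
z = (0.1917 − 0.2119)/0.0213 = -0.0202/0.0213 = -0.95.

z = -0.95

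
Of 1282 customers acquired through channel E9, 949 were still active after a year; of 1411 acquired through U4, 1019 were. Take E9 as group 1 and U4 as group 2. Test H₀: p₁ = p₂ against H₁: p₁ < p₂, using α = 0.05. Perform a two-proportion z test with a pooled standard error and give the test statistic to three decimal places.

p̂₁ = 949/1282 ≈ 0.74025, p̂₂ = 1019/1411 ≈ 0.72218.
Pooled p̂ = (949+1019)/(1282+1411) = 1968/2693 = 0.73078.
SE = √(p̂(1−p̂)(1/n₁+1/n₂)) = √(0.73078·0.26922·0.00148875) = √(0.000292895) = 0.01711.
z = (0.74025 − 0.72218)/0.01711 = 0.01807/0.01711 = 1.056.
p-value = P(Z < 1.056) ≈ 0.8544, so at α = 0.05 we fail to reject H₀.

z = 1.056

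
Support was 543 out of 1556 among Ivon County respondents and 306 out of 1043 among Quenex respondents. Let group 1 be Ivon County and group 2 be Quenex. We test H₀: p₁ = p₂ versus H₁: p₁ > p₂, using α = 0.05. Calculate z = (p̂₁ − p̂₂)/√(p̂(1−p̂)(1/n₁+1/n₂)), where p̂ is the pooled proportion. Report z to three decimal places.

z = 2.962

p̂₁ = 543/1556 ≈ 0.34897, p̂₂ = 306/1043 ≈ 0.29338.
Pooled p̂ = (543+306)/(1556+1043) = 849/2599 = 0.32666.
SE = √(0.219955 × 0.00160145) = 0.01877.
z = (0.34897 − 0.29338)/0.01877 = 0.05559/0.01877 = 2.962.
p-value = P(Z > 2.962) ≈ 0.0015; since p < α = 0.05, reject H₀.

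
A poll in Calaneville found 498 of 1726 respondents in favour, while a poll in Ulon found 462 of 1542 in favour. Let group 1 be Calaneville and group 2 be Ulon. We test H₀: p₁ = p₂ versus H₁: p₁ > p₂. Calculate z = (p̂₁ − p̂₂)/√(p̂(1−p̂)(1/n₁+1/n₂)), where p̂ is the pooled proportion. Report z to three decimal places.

p̂₁ = 498/1726 = 0.28853, p̂₂ = 462/1542 = 0.29961.
Pooled p̂ = (498+462)/(1726+1542) = 960/3268 = 0.29376.
SE = √(p̂(1−p̂)(1/n₁+1/n₂)) = √(0.29376·0.70624·0.00122788) = √(0.000254742) = 0.01596.
z = (0.28853 − 0.29961)/0.01596 = -0.01108/0.01596 = -0.694.

z = -0.694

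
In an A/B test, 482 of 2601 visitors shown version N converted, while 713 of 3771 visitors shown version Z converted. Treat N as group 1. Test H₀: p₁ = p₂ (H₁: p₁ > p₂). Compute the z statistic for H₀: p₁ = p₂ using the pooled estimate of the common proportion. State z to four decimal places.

p̂₁ = 482/2601 = 0.1853133, p̂₂ = 713/3771 = 0.1890745.
Pooled p̂ = (482+713)/(2601+3771) = 1195/6372 = 0.1875392.
SE = √(0.152368 × 0.000649649) = 0.0099492.
z = (0.1853133 − 0.1890745)/0.0099492 = -0.0037612/0.0099492 = -0.3780.
p-value = P(Z > -0.378) ≈ 0.6473.

z = -0.3780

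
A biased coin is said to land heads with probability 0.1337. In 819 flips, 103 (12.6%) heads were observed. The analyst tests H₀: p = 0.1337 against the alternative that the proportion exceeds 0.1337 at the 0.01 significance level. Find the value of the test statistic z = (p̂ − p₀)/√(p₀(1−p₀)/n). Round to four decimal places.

z = -0.6674

p̂ = 103/819 = 0.125763.
Standard error under H₀: √(0.1337×0.8663/819) = 0.011892.
z = (0.125763 − 0.1337)/0.011892 = -0.007937/0.011892 = -0.6674.
p-value = P(Z > -0.667) ≈ 0.7477, so at α = 0.01 we fail to reject H₀.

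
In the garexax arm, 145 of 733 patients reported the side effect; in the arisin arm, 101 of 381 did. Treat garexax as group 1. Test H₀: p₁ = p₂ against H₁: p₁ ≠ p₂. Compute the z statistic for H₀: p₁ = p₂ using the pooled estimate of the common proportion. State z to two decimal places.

z = -2.57

p̂₁ = 145/733 = 0.1978, p̂₂ = 101/381 = 0.2651.
Pooled p̂ = (145+101)/(733+381) = 246/1114 = 0.2208.
SE = √(0.172062 × 0.00398893) = 0.0262.
z = (0.1978 − 0.2651)/0.0262 = -0.0673/0.0262 = -2.57.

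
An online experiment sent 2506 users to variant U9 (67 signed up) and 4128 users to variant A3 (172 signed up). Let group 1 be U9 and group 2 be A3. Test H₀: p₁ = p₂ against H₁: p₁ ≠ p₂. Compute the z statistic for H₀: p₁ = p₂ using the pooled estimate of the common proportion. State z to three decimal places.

z = -3.164

p̂₁ = 67/2506 ≈ 0.026736, p̂₂ = 172/4128 ≈ 0.041667.
Pooled p̂ = (67+172)/(2506+4128) = 239/6634 = 0.036027.
SE = √(0.0347286 × 0.00064129) = 0.004719.
z = (0.026736 − 0.041667)/0.004719 = -0.014931/0.004719 = -3.164.
Two-sided p-value ≈ 2·Φ(−3.164) = 0.0016.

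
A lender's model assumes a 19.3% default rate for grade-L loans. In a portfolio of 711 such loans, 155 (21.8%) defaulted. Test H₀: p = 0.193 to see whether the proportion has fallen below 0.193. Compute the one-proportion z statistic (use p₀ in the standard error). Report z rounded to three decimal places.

z = 1.689

p̂ = 155/711 ≈ 0.21800.
SE = √(p₀(1−p₀)/n) = √(0.15575/711) = 0.01480.
z = (0.21800 − 0.193)/0.01480 = 0.02500/0.01480 = 1.689.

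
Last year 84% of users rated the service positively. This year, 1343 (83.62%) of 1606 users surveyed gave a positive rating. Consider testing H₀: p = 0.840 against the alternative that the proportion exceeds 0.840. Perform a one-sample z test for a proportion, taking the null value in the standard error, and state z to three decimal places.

p̂ = 1343/1606 = 0.83624.
SE = √(p₀(1−p₀)/n) = √(0.1344/1606) = 0.00915.
z = (0.83624 − 0.84)/0.00915 = -0.00376/0.00915 = -0.411.

z = -0.411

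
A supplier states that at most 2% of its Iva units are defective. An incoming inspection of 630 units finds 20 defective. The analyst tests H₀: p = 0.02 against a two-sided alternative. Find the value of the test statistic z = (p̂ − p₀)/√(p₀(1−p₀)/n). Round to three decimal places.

p̂ = 20/630 = 0.03175.
Under H₀, SE = √(0.02·0.98/630) = √(3.11111e-05) = 0.00558.
z = (0.03175 − 0.02)/0.00558 = 0.01175/0.00558 = 2.106.
Two-sided p-value ≈ 2·Φ(−2.106) = 0.0352.

z = 2.106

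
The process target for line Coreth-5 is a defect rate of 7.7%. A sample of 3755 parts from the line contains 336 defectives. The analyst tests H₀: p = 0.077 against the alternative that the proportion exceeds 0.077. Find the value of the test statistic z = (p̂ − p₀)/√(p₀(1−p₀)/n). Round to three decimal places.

p̂ = 336/3755 ≈ 0.08948.
Under H₀, SE = √(0.077·0.923/3755) = √(1.8927e-05) = 0.00435.
z = (0.08948 − 0.077)/0.00435 = 0.01248/0.00435 = 2.869.

z = 2.869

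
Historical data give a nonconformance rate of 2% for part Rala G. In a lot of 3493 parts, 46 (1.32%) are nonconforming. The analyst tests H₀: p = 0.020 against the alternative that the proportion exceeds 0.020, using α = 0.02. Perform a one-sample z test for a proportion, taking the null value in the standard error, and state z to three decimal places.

p̂ = 46/3493 ≈ 0.0131692.
Standard error under H₀: √(0.02×0.98/3493) = 0.0023688.
z = (0.0131692 − 0.02)/0.0023688 = -0.0068308/0.0023688 = -2.884.
p-value = P(Z > -2.884) ≈ 0.9980. With α = 0.02, fail to reject H₀.

z = -2.884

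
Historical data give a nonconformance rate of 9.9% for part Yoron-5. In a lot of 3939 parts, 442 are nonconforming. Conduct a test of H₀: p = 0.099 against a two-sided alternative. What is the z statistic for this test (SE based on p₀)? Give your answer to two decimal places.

p̂ = 442/3939 = 0.11221.
SE = √(p₀(1−p₀)/n) = √(0.089199/3939) = 0.00476.
z = (0.11221 − 0.099)/0.00476 = 0.01321/0.00476 = 2.78.
Two-sided p-value ≈ 2·Φ(−2.776) = 0.0055.

z = 2.78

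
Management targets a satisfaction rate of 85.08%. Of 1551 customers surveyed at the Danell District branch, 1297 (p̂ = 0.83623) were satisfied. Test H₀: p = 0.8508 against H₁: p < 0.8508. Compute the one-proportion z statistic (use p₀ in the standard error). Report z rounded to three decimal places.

p̂ = 1297/1551 = 0.83623.
Standard error under H₀: √(0.8508×0.1492/1551) = 0.00905.
z = (0.83623 − 0.8508)/0.00905 = -0.01457/0.00905 = -1.610.
p-value = P(Z < -1.610) ≈ 0.0537.

z = -1.610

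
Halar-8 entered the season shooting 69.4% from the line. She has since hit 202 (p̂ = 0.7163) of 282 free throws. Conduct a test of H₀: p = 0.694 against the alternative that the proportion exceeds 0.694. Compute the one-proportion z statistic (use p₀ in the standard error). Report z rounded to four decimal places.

z = 0.8131

p̂ = 202/282 ≈ 0.716312.
SE = √(p₀(1−p₀)/n) = √(0.21236/282) = 0.027442.
z = (0.716312 − 0.694)/0.027442 = 0.022312/0.027442 = 0.8131.
p-value = P(Z > 0.813) ≈ 0.2081.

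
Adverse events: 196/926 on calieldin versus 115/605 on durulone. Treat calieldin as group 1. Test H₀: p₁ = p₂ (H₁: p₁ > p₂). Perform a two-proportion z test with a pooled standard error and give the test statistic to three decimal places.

p̂₁ = 196/926 ≈ 0.21166, p̂₂ = 115/605 ≈ 0.19008.
Pooled p̂ = (196+115)/(926+605) = 311/1531 = 0.20314.
SE = √(p̂(1−p̂)(1/n₁+1/n₂)) = √(0.20314·0.79686·0.00273281) = √(0.000442363) = 0.02103.
z = (0.21166 − 0.19008)/0.02103 = 0.02158/0.02103 = 1.026.
p-value = P(Z > 1.026) ≈ 0.1524.

z = 1.026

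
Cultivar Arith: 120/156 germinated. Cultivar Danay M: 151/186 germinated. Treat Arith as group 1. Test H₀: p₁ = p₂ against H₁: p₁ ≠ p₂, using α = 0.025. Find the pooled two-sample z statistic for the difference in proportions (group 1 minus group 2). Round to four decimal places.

p̂₁ = 120/156 = 0.769231, p̂₂ = 151/186 = 0.811828.
Pooled p̂ = (120+151)/(156+186) = 271/342 = 0.792398.
SE = √(0.164504 × 0.0117866) = 0.044033.
z = (0.769231 − 0.811828)/0.044033 = -0.042597/0.044033 = -0.9674.
p-value = 2·P(Z > 0.967) ≈ 0.3334; since p > α = 0.025, fail to reject H₀.

z = -0.9674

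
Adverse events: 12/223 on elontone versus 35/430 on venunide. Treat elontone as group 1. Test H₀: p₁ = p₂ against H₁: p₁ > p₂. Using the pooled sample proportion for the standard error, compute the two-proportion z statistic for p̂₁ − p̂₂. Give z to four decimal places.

z = -1.2933

p̂₁ = 12/223 ≈ 0.053812, p̂₂ = 35/430 ≈ 0.081395.
Pooled p̂ = (12+35)/(223+430) = 47/653 = 0.071975.
SE = √(p̂(1−p̂)(1/n₁+1/n₂)) = √(0.071975·0.928025·0.00680989) = √(0.000454867) = 0.021328.
z = (0.053812 − 0.081395)/0.021328 = -0.027583/0.021328 = -1.2933.
p-value = P(Z > -1.293) ≈ 0.9021.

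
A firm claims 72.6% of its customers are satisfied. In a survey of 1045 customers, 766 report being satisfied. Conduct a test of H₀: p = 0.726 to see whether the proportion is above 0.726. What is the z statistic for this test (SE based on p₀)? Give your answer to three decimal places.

p̂ = 766/1045 ≈ 0.73301.
Standard error under H₀: √(0.726×0.274/1045) = 0.01380.
z = (0.73301 − 0.726)/0.01380 = 0.00701/0.01380 = 0.508.

z = 0.508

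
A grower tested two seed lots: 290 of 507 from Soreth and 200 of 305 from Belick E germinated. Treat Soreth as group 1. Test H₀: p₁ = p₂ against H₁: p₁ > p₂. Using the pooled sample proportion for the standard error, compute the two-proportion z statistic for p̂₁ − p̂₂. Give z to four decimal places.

p̂₁ = 290/507 ≈ 0.571992, p̂₂ = 200/305 ≈ 0.655738.
Pooled p̂ = (290+200)/(507+305) = 490/812 = 0.603448.
SE = √(p̂(1−p̂)(1/n₁+1/n₂)) = √(0.603448·0.396552·0.00525108) = √(0.00125657) = 0.035448.
z = (0.571992 − 0.655738)/0.035448 = -0.083746/0.035448 = -2.3625.
p-value = P(Z > -2.362) ≈ 0.9909.

z = -2.3625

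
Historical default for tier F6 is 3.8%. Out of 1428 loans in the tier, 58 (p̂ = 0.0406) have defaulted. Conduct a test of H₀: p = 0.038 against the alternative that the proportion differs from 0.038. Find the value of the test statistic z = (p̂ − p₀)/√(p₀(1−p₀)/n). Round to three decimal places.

p̂ = 58/1428 = 0.040616.
SE = √(p₀(1−p₀)/n) = √(0.036556/1428) = 0.005060.
z = (0.040616 − 0.038)/0.005060 = 0.002616/0.005060 = 0.517.
p-value = 2·P(Z > 0.517) ≈ 0.6051.

z = 0.517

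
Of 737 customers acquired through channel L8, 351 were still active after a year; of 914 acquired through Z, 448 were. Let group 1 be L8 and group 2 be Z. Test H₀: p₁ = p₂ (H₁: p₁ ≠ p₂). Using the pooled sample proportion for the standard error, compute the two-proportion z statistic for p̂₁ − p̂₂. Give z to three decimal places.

z = -0.562

p̂₁ = 351/737 = 0.476255, p̂₂ = 448/914 = 0.490153.
Pooled p̂ = (351+448)/(737+914) = 799/1651 = 0.483949.
SE = √(0.249742 × 0.00245094) = 0.024741.
z = (0.476255 − 0.490153)/0.024741 = -0.013898/0.024741 = -0.562.
Two-sided p-value ≈ 2·Φ(−0.562) = 0.5743.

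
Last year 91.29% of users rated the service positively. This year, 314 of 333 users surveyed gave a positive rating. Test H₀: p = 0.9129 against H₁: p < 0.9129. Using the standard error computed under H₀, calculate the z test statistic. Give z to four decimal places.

p̂ = 314/333 = 0.9429429.
Standard error under H₀: √(0.9129×0.0871/333) = 0.0154525.
z = (0.9429429 − 0.9129)/0.0154525 = 0.0300429/0.0154525 = 1.9442.

z = 1.9442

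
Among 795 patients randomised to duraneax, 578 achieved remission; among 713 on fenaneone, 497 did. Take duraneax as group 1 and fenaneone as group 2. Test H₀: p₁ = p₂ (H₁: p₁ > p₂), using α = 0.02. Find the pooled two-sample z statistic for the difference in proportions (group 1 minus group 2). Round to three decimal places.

p̂₁ = 578/795 = 0.72704, p̂₂ = 497/713 = 0.69705.
Pooled p̂ = (578+497)/(795+713) = 1075/1508 = 0.71286.
SE = √(0.204689 × 0.00266039) = 0.02334.
z = (0.72704 − 0.69705)/0.02334 = 0.02999/0.02334 = 1.285.
p-value = P(Z > 1.285) ≈ 0.0994; since p > α = 0.02, fail to reject H₀.

z = 1.285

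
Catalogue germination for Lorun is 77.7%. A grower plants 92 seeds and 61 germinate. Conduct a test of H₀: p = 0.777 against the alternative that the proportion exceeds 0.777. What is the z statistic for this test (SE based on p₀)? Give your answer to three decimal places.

p̂ = 61/92 = 0.66304.
Standard error under H₀: √(0.777×0.223/92) = 0.04340.
z = (0.66304 − 0.777)/0.04340 = -0.11396/0.04340 = -2.626.
p-value = P(Z > -2.626) ≈ 0.9957.

z = -2.626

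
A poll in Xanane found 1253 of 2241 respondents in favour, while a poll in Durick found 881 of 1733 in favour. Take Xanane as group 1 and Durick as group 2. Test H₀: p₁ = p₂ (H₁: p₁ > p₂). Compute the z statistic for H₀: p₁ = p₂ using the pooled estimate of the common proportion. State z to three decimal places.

p̂₁ = 1253/2241 = 0.55913, p̂₂ = 881/1733 = 0.50837.
Pooled p̂ = (1253+881)/(2241+1733) = 2134/3974 = 0.53699.
SE = √(p̂(1−p̂)(1/n₁+1/n₂)) = √(0.53699·0.46301·0.00102326) = √(0.000254416) = 0.01595.
z = (0.55913 − 0.50837)/0.01595 = 0.05076/0.01595 = 3.182.

z = 3.182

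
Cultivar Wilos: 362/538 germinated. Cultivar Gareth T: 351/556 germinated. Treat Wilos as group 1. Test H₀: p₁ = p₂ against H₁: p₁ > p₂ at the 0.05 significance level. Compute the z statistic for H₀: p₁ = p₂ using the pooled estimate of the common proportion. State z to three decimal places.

p̂₁ = 362/538 = 0.67286, p̂₂ = 351/556 = 0.63129.
Pooled p̂ = (362+351)/(538+556) = 713/1094 = 0.65174.
SE = √(0.226976 × 0.0036573) = 0.02881.
z = (0.67286 − 0.63129)/0.02881 = 0.04157/0.02881 = 1.443.
p-value = P(Z > 1.443) ≈ 0.0745. With α = 0.05, fail to reject H₀.

z = 1.443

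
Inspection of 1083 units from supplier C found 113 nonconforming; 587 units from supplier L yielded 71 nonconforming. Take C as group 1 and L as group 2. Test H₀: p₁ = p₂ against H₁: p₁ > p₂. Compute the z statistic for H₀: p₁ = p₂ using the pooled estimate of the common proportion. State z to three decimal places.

p̂₁ = 113/1083 = 0.10434, p̂₂ = 71/587 = 0.12095.
Pooled p̂ = (113+71)/(1083+587) = 184/1670 = 0.11018.
SE = √(p̂(1−p̂)(1/n₁+1/n₂)) = √(0.11018·0.88982·0.00262694) = √(0.000257545) = 0.01605.
z = (0.10434 − 0.12095)/0.01605 = -0.01661/0.01605 = -1.035.
p-value = P(Z > -1.035) ≈ 0.8497.

z = -1.035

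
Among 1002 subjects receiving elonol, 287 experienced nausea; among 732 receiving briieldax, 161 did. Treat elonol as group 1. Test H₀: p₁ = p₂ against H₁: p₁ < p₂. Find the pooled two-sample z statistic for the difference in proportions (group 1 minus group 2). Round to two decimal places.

p̂₁ = 287/1002 = 0.2864, p̂₂ = 161/732 = 0.2199.
Pooled p̂ = (287+161)/(1002+732) = 448/1734 = 0.2584.
SE = √(0.191611 × 0.00236412) = 0.0213.
z = (0.2864 − 0.2199)/0.0213 = 0.0665/0.0213 = 3.12.

z = 3.12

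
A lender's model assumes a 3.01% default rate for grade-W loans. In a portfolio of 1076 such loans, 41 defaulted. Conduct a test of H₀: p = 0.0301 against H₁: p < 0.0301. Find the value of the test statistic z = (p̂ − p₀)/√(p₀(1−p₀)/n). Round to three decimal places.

p̂ = 41/1076 ≈ 0.038104.
SE = √(p₀(1−p₀)/n) = √(0.029194/1076) = 0.005209.
z = (0.038104 − 0.0301)/0.005209 = 0.008004/0.005209 = 1.537.

z = 1.537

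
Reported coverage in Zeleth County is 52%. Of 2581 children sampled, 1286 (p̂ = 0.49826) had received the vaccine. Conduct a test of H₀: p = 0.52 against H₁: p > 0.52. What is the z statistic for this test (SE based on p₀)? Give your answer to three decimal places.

p̂ = 1286/2581 = 0.498256.
Under H₀, SE = √(0.52·0.48/2581) = √(9.67067e-05) = 0.009834.
z = (0.498256 − 0.52)/0.009834 = -0.021744/0.009834 = -2.211.

z = -2.211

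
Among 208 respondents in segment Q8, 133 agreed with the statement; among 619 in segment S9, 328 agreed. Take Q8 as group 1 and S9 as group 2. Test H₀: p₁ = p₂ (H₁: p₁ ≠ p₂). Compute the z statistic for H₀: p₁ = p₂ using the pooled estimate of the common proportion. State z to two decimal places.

p̂₁ = 133/208 = 0.6394, p̂₂ = 328/619 = 0.5299.
Pooled p̂ = (133+328)/(208+619) = 461/827 = 0.5574.
SE = √(p̂(1−p̂)(1/n₁+1/n₂)) = √(0.5574·0.4426·0.0064232) = √(0.00158461) = 0.0398.
z = (0.6394 − 0.5299)/0.0398 = 0.1095/0.0398 = 2.75.
Two-sided p-value ≈ 2·Φ(−2.752) = 0.0059.

z = 2.75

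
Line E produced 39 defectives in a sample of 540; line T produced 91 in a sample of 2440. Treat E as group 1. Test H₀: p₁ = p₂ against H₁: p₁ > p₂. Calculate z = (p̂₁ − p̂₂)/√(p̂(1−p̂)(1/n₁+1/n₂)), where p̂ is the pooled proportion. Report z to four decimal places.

p̂₁ = 39/540 = 0.0722222, p̂₂ = 91/2440 = 0.0372951.
Pooled p̂ = (39+91)/(540+2440) = 130/2980 = 0.0436242.
SE = √(p̂(1−p̂)(1/n₁+1/n₂)) = √(0.0436242·0.9563758·0.00226169) = √(9.43601e-05) = 0.0097139.
z = (0.0722222 − 0.0372951)/0.0097139 = 0.0349271/0.0097139 = 3.5956.
p-value = P(Z > 3.596) ≈ 0.0002.

z = 3.5956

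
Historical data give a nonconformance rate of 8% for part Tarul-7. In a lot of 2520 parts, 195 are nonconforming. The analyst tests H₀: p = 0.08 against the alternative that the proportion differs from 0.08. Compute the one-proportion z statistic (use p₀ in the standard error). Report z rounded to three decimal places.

p̂ = 195/2520 = 0.07738.
Standard error under H₀: √(0.08×0.92/2520) = 0.00540.
z = (0.07738 − 0.08)/0.00540 = -0.00262/0.00540 = -0.485.
Two-sided p-value ≈ 2·Φ(−0.485) = 0.6279.

z = -0.485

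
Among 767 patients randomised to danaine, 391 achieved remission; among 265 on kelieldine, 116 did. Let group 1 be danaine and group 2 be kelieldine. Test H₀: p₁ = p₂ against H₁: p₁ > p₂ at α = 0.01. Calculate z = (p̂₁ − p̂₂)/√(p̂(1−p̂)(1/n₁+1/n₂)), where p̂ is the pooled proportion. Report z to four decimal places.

p̂₁ = 391/767 = 0.509778, p̂₂ = 116/265 = 0.437736.
Pooled p̂ = (391+116)/(767+265) = 507/1032 = 0.491279.
SE = √(0.249924 × 0.00507737) = 0.035622.
z = (0.509778 − 0.437736)/0.035622 = 0.072042/0.035622 = 2.0224.
p-value = P(Z > 2.022) ≈ 0.0216, so at α = 0.01 we fail to reject H₀.

z = 2.0224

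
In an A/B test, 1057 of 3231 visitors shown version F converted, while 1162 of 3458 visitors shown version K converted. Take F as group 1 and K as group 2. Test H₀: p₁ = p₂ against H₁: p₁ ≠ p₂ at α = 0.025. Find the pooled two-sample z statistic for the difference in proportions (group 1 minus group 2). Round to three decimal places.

z = -0.772

p̂₁ = 1057/3231 = 0.32714, p̂₂ = 1162/3458 = 0.33603.
Pooled p̂ = (1057+1162)/(3231+3458) = 2219/6689 = 0.33174.
SE = √(0.221688 × 0.000598686) = 0.01152.
z = (0.32714 − 0.33603)/0.01152 = -0.00889/0.01152 = -0.772.
p-value = 2·P(Z > 0.772) ≈ 0.4404, so at α = 0.025 we fail to reject H₀.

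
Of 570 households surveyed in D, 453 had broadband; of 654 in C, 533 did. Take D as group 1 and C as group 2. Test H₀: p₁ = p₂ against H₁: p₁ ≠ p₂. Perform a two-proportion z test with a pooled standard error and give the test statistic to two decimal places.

p̂₁ = 453/570 ≈ 0.7947, p̂₂ = 533/654 ≈ 0.8150.
Pooled p̂ = (453+533)/(570+654) = 986/1224 = 0.8056.
SE = √(p̂(1−p̂)(1/n₁+1/n₂)) = √(0.8056·0.1944·0.00328344) = √(0.000514304) = 0.0227.
z = (0.7947 − 0.8150)/0.0227 = -0.0203/0.0227 = -0.89.

z = -0.89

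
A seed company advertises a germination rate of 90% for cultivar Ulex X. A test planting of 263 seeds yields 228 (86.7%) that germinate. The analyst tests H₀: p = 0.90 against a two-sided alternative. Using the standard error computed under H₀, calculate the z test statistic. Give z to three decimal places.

z = -1.788

p̂ = 228/263 ≈ 0.86692.
Under H₀, SE = √(0.9·0.1/263) = √(0.000342205) = 0.01850.
z = (0.86692 − 0.9)/0.01850 = -0.03308/0.01850 = -1.788.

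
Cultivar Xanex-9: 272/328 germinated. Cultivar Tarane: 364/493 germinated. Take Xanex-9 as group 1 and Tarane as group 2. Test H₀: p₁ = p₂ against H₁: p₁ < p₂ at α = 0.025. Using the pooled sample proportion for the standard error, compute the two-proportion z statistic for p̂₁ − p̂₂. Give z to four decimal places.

z = 3.0544

p̂₁ = 272/328 ≈ 0.82926829, p̂₂ = 364/493 ≈ 0.73833671.
Pooled p̂ = (272+364)/(328+493) = 636/821 = 0.77466504.
SE = √(p̂(1−p̂)(1/n₁+1/n₂)) = √(0.77466504·0.22533496·0.00507718) = √(0.000886268) = 0.02977025.
z = (0.82926829 − 0.73833671)/0.02977025 = 0.09093158/0.02977025 = 3.0544.
p-value = P(Z < 3.054) ≈ 0.9989, so at α = 0.025 we fail to reject H₀.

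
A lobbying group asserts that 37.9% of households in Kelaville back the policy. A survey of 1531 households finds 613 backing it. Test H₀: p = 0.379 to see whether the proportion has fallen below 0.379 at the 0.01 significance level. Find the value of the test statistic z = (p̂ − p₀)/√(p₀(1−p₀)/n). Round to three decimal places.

z = 1.725

p̂ = 613/1531 = 0.40039.
Under H₀, SE = √(0.379·0.621/1531) = √(0.000153729) = 0.01240.
z = (0.40039 − 0.379)/0.01240 = 0.02139/0.01240 = 1.725.
p-value = P(Z < 1.725) ≈ 0.9578. With α = 0.01, fail to reject H₀.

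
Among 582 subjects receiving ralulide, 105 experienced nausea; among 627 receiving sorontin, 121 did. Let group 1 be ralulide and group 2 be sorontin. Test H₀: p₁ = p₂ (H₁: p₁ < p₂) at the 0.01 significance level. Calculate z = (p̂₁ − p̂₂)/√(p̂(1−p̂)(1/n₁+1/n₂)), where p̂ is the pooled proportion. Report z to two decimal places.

p̂₁ = 105/582 ≈ 0.1804, p̂₂ = 121/627 ≈ 0.1930.
Pooled p̂ = (105+121)/(582+627) = 226/1209 = 0.1869.
SE = √(0.151988 × 0.00331311) = 0.0224.
z = (0.1804 − 0.1930)/0.0224 = -0.0126/0.0224 = -0.56.
p-value = P(Z < -0.560) ≈ 0.2877. With α = 0.01, fail to reject H₀.

z = -0.56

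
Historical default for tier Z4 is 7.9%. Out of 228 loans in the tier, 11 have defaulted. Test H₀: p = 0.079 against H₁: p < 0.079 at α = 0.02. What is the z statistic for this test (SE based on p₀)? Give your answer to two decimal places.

p̂ = 11/228 ≈ 0.0482.
Standard error under H₀: √(0.079×0.921/228) = 0.0179.
z = (0.0482 − 0.079)/0.0179 = -0.0308/0.0179 = -1.72.
p-value = P(Z < -1.722) ≈ 0.0426. With α = 0.02, fail to reject H₀.

z = -1.72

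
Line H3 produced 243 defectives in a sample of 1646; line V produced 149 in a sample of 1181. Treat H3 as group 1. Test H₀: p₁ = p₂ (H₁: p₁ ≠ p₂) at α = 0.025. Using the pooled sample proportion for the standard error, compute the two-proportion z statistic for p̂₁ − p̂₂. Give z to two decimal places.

p̂₁ = 243/1646 = 0.14763, p̂₂ = 149/1181 = 0.12616.
Pooled p̂ = (243+149)/(1646+1181) = 392/2827 = 0.13866.
SE = √(p̂(1−p̂)(1/n₁+1/n₂)) = √(0.13866·0.86134·0.00145427) = √(0.000173692) = 0.01318.
z = (0.14763 − 0.12616)/0.01318 = 0.02147/0.01318 = 1.63.
Two-sided p-value ≈ 2·Φ(−1.629) = 0.1034. With α = 0.025, fail to reject H₀.

z = 1.63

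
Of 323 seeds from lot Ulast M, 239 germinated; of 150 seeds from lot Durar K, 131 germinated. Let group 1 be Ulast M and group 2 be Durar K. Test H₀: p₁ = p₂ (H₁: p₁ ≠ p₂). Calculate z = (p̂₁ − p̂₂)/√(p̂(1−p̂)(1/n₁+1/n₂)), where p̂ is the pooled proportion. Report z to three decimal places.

z = -3.271

p̂₁ = 239/323 ≈ 0.73994, p̂₂ = 131/150 ≈ 0.87333.
Pooled p̂ = (239+131)/(323+150) = 370/473 = 0.78224.
SE = √(p̂(1−p̂)(1/n₁+1/n₂)) = √(0.78224·0.21776·0.00976264) = √(0.00166297) = 0.04078.
z = (0.73994 − 0.87333)/0.04078 = -0.13339/0.04078 = -3.271.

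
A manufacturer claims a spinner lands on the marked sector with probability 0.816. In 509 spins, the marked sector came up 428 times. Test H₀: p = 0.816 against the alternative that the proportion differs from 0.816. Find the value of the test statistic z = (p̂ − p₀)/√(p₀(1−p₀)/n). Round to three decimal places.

p̂ = 428/509 ≈ 0.84086.
SE = √(p₀(1−p₀)/n) = √(0.15014/509) = 0.01717.
z = (0.84086 − 0.816)/0.01717 = 0.02486/0.01717 = 1.448.

z = 1.448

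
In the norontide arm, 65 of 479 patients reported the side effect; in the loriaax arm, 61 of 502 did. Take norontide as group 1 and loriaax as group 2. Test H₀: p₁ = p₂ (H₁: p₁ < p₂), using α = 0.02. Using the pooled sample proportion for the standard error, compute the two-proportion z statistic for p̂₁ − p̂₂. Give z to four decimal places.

z = 0.6638

p̂₁ = 65/479 = 0.135699, p̂₂ = 61/502 = 0.121514.
Pooled p̂ = (65+61)/(479+502) = 126/981 = 0.128440.
SE = √(0.111943 × 0.00407971) = 0.021370.
z = (0.135699 − 0.121514)/0.021370 = 0.014185/0.021370 = 0.6638.
p-value = P(Z < 0.664) ≈ 0.7466; since p > α = 0.02, fail to reject H₀.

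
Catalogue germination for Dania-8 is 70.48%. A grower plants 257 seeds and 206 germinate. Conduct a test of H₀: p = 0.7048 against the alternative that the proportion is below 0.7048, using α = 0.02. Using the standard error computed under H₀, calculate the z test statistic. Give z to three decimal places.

p̂ = 206/257 ≈ 0.80156.
Under H₀, SE = √(0.7048·0.2952/257) = √(0.00080956) = 0.02845.
z = (0.80156 − 0.7048)/0.02845 = 0.09676/0.02845 = 3.401.
p-value = P(Z < 3.401) ≈ 0.9997. With α = 0.02, fail to reject H₀.

z = 3.401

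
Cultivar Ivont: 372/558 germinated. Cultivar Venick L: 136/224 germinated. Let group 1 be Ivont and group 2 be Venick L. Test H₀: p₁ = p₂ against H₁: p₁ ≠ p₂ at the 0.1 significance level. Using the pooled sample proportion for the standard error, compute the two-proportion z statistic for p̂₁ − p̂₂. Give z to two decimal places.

p̂₁ = 372/558 = 0.6667, p̂₂ = 136/224 = 0.6071.
Pooled p̂ = (372+136)/(558+224) = 508/782 = 0.6496.
SE = √(0.227615 × 0.0062564) = 0.0377.
z = (0.6667 − 0.6071)/0.0377 = 0.0596/0.0377 = 1.58.
Two-sided p-value ≈ 2·Φ(−1.577) = 0.1147; since p > α = 0.1, fail to reject H₀.

z = 1.58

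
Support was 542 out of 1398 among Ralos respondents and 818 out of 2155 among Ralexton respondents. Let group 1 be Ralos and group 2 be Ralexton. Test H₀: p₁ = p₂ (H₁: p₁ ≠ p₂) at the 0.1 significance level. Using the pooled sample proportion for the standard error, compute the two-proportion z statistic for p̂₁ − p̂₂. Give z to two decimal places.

p̂₁ = 542/1398 ≈ 0.3877, p̂₂ = 818/2155 ≈ 0.3796.
Pooled p̂ = (542+818)/(1398+2155) = 1360/3553 = 0.3828.
SE = √(0.236258 × 0.00117934) = 0.0167.
z = (0.3877 − 0.3796)/0.0167 = 0.0081/0.0167 = 0.49.
Two-sided p-value ≈ 2·Φ(−0.486) = 0.6269; since p > α = 0.1, fail to reject H₀.

z = 0.49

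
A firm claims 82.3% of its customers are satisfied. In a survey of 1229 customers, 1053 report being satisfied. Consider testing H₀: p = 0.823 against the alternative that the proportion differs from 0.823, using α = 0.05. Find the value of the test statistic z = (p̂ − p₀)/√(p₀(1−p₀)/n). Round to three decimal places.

z = 3.104

p̂ = 1053/1229 = 0.856794.
SE = √(p₀(1−p₀)/n) = √(0.14567/1229) = 0.010887.
z = (0.856794 − 0.823)/0.010887 = 0.033794/0.010887 = 3.104.
Two-sided p-value ≈ 2·Φ(−3.104) = 0.0019. With α = 0.05, reject H₀.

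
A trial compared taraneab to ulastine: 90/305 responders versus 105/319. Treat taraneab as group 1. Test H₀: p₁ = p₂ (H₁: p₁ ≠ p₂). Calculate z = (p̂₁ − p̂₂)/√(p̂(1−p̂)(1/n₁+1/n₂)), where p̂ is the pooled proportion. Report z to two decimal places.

p̂₁ = 90/305 ≈ 0.2951, p̂₂ = 105/319 ≈ 0.3292.
Pooled p̂ = (90+105)/(305+319) = 195/624 = 0.3125.
SE = √(0.214844 × 0.00641348) = 0.0371.
z = (0.2951 − 0.3292)/0.0371 = -0.0341/0.0371 = -0.92.

z = -0.92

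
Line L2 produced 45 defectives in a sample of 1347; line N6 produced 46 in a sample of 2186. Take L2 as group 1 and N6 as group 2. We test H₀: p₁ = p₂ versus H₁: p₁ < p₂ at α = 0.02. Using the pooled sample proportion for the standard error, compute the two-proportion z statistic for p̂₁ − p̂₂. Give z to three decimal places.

p̂₁ = 45/1347 ≈ 0.03341, p̂₂ = 46/2186 ≈ 0.02104.
Pooled p̂ = (45+46)/(1347+2186) = 91/3533 = 0.02576.
SE = √(p̂(1−p̂)(1/n₁+1/n₂)) = √(0.02576·0.97424·0.00119985) = √(3.01086e-05) = 0.00549.
z = (0.03341 − 0.02104)/0.00549 = 0.01237/0.00549 = 2.253.
p-value = P(Z < 2.253) ≈ 0.9879; since p > α = 0.02, fail to reject H₀.

z = 2.253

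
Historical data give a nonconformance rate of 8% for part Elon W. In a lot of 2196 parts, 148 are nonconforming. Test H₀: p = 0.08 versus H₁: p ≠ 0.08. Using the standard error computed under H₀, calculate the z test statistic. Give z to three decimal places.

p̂ = 148/2196 = 0.067395.
Standard error under H₀: √(0.08×0.92/2196) = 0.005789.
z = (0.067395 − 0.08)/0.005789 = -0.012605/0.005789 = -2.177.
Two-sided p-value ≈ 2·Φ(−2.177) = 0.0295.

z = -2.177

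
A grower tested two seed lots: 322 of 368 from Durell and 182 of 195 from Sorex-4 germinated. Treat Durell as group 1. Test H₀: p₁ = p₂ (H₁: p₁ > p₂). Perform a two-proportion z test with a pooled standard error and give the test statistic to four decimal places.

p̂₁ = 322/368 = 0.8750000, p̂₂ = 182/195 = 0.9333333.
Pooled p̂ = (322+182)/(368+195) = 504/563 = 0.8952043.
SE = √(p̂(1−p̂)(1/n₁+1/n₂)) = √(0.8952043·0.1047957·0.0078456) = √(0.000736024) = 0.0271298.
z = (0.8750000 − 0.9333333)/0.0271298 = -0.0583333/0.0271298 = -2.1502.

z = -2.1502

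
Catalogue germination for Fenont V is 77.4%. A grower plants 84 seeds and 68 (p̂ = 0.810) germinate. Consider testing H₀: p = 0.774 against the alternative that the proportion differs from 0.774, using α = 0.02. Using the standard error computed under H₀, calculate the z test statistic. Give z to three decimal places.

z = 0.778

p̂ = 68/84 = 0.80952.
SE = √(p₀(1−p₀)/n) = √(0.17492/84) = 0.04563.
z = (0.80952 − 0.774)/0.04563 = 0.03552/0.04563 = 0.778.
p-value = 2·P(Z > 0.778) ≈ 0.4363, so at α = 0.02 we fail to reject H₀.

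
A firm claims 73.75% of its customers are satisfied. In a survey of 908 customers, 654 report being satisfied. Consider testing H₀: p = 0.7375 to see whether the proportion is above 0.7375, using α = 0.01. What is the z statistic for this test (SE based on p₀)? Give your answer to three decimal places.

z = -1.180

p̂ = 654/908 ≈ 0.720264.
Standard error under H₀: √(0.7375×0.2625/908) = 0.014602.
z = (0.720264 − 0.7375)/0.014602 = -0.017236/0.014602 = -1.180.
p-value = P(Z > -1.180) ≈ 0.8811. With α = 0.01, fail to reject H₀.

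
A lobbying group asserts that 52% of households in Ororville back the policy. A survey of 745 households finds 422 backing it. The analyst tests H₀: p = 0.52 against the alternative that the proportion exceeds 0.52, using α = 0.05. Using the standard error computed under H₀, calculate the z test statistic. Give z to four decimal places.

p̂ = 422/745 ≈ 0.566443.
Under H₀, SE = √(0.52·0.48/745) = √(0.000335034) = 0.018304.
z = (0.566443 − 0.52)/0.018304 = 0.046443/0.018304 = 2.5373.
p-value = P(Z > 2.537) ≈ 0.0056; since p < α = 0.05, reject H₀.

z = 2.5373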